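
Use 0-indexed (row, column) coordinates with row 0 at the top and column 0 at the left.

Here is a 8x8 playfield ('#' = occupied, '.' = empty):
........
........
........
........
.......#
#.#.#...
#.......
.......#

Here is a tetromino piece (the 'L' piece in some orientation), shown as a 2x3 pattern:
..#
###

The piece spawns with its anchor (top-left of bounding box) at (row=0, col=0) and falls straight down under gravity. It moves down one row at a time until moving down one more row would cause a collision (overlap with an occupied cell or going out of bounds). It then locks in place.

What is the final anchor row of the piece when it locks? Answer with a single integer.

Answer: 3

Derivation:
Spawn at (row=0, col=0). Try each row:
  row 0: fits
  row 1: fits
  row 2: fits
  row 3: fits
  row 4: blocked -> lock at row 3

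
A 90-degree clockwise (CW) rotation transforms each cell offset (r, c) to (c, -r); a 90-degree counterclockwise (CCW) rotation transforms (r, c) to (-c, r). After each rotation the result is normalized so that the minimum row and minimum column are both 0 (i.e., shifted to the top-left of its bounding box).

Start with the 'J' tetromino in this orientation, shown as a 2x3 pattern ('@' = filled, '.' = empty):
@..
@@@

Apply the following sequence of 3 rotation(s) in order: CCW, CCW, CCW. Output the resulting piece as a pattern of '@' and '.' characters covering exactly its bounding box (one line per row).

Answer: @@
@.
@.

Derivation:
Start:
@..
@@@
After rotation 1 (CCW):
.@
.@
@@
After rotation 2 (CCW):
@@@
..@
After rotation 3 (CCW):
@@
@.
@.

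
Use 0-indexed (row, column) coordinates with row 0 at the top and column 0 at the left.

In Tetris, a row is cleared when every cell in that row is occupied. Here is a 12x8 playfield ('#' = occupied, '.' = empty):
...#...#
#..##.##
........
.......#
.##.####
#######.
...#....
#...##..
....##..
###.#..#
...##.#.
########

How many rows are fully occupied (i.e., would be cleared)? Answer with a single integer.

Check each row:
  row 0: 6 empty cells -> not full
  row 1: 3 empty cells -> not full
  row 2: 8 empty cells -> not full
  row 3: 7 empty cells -> not full
  row 4: 2 empty cells -> not full
  row 5: 1 empty cell -> not full
  row 6: 7 empty cells -> not full
  row 7: 5 empty cells -> not full
  row 8: 6 empty cells -> not full
  row 9: 3 empty cells -> not full
  row 10: 5 empty cells -> not full
  row 11: 0 empty cells -> FULL (clear)
Total rows cleared: 1

Answer: 1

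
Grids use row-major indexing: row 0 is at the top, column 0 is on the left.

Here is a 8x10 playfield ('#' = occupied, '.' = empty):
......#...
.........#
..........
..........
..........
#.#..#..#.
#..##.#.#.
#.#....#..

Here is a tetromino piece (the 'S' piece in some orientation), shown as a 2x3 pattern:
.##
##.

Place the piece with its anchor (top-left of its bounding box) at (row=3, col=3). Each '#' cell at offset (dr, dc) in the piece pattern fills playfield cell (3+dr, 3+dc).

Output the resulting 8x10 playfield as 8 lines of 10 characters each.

Fill (3+0,3+1) = (3,4)
Fill (3+0,3+2) = (3,5)
Fill (3+1,3+0) = (4,3)
Fill (3+1,3+1) = (4,4)

Answer: ......#...
.........#
..........
....##....
...##.....
#.#..#..#.
#..##.#.#.
#.#....#..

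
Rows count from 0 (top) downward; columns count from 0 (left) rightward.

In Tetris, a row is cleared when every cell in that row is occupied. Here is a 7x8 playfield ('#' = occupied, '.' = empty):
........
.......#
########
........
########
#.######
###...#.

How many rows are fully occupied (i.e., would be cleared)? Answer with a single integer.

Check each row:
  row 0: 8 empty cells -> not full
  row 1: 7 empty cells -> not full
  row 2: 0 empty cells -> FULL (clear)
  row 3: 8 empty cells -> not full
  row 4: 0 empty cells -> FULL (clear)
  row 5: 1 empty cell -> not full
  row 6: 4 empty cells -> not full
Total rows cleared: 2

Answer: 2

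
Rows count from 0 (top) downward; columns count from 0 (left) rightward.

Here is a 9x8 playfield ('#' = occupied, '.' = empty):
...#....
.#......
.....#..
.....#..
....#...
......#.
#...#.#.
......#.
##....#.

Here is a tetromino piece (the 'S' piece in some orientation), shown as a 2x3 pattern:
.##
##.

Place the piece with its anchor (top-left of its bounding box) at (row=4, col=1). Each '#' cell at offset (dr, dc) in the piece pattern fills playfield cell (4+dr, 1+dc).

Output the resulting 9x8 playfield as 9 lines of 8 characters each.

Fill (4+0,1+1) = (4,2)
Fill (4+0,1+2) = (4,3)
Fill (4+1,1+0) = (5,1)
Fill (4+1,1+1) = (5,2)

Answer: ...#....
.#......
.....#..
.....#..
..###...
.##...#.
#...#.#.
......#.
##....#.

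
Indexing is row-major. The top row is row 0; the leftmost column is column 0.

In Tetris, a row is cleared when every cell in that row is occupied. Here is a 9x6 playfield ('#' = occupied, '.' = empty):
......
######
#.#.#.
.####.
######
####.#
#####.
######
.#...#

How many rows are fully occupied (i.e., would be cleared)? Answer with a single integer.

Answer: 3

Derivation:
Check each row:
  row 0: 6 empty cells -> not full
  row 1: 0 empty cells -> FULL (clear)
  row 2: 3 empty cells -> not full
  row 3: 2 empty cells -> not full
  row 4: 0 empty cells -> FULL (clear)
  row 5: 1 empty cell -> not full
  row 6: 1 empty cell -> not full
  row 7: 0 empty cells -> FULL (clear)
  row 8: 4 empty cells -> not full
Total rows cleared: 3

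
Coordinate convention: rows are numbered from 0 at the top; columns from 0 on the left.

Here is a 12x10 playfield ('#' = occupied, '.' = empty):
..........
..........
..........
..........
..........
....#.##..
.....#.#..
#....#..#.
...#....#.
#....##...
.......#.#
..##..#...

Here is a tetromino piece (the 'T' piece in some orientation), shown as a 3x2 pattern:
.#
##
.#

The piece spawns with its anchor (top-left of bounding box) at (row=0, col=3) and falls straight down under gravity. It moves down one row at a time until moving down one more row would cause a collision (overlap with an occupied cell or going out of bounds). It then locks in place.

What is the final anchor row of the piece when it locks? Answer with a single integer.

Answer: 2

Derivation:
Spawn at (row=0, col=3). Try each row:
  row 0: fits
  row 1: fits
  row 2: fits
  row 3: blocked -> lock at row 2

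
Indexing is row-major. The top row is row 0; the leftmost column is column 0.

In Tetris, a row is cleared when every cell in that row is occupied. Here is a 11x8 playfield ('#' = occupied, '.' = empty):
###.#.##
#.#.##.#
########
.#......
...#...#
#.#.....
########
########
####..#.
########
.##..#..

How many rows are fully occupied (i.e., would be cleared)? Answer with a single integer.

Check each row:
  row 0: 2 empty cells -> not full
  row 1: 3 empty cells -> not full
  row 2: 0 empty cells -> FULL (clear)
  row 3: 7 empty cells -> not full
  row 4: 6 empty cells -> not full
  row 5: 6 empty cells -> not full
  row 6: 0 empty cells -> FULL (clear)
  row 7: 0 empty cells -> FULL (clear)
  row 8: 3 empty cells -> not full
  row 9: 0 empty cells -> FULL (clear)
  row 10: 5 empty cells -> not full
Total rows cleared: 4

Answer: 4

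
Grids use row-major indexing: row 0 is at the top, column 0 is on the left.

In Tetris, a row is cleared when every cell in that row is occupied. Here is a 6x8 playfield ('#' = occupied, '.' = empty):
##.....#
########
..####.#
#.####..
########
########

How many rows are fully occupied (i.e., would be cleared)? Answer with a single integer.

Answer: 3

Derivation:
Check each row:
  row 0: 5 empty cells -> not full
  row 1: 0 empty cells -> FULL (clear)
  row 2: 3 empty cells -> not full
  row 3: 3 empty cells -> not full
  row 4: 0 empty cells -> FULL (clear)
  row 5: 0 empty cells -> FULL (clear)
Total rows cleared: 3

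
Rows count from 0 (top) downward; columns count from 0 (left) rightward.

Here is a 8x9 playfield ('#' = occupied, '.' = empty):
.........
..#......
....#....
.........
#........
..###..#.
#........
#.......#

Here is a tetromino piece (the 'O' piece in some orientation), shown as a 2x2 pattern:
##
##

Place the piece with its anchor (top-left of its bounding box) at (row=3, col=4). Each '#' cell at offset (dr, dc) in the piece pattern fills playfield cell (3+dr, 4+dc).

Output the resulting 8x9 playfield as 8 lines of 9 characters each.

Answer: .........
..#......
....#....
....##...
#...##...
..###..#.
#........
#.......#

Derivation:
Fill (3+0,4+0) = (3,4)
Fill (3+0,4+1) = (3,5)
Fill (3+1,4+0) = (4,4)
Fill (3+1,4+1) = (4,5)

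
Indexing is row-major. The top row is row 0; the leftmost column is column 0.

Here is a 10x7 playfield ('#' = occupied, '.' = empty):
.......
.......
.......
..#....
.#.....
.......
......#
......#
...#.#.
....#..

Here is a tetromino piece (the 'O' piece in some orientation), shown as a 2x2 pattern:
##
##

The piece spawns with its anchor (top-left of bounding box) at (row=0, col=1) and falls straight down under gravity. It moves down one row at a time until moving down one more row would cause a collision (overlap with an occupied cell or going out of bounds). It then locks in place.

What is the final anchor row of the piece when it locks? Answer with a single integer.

Spawn at (row=0, col=1). Try each row:
  row 0: fits
  row 1: fits
  row 2: blocked -> lock at row 1

Answer: 1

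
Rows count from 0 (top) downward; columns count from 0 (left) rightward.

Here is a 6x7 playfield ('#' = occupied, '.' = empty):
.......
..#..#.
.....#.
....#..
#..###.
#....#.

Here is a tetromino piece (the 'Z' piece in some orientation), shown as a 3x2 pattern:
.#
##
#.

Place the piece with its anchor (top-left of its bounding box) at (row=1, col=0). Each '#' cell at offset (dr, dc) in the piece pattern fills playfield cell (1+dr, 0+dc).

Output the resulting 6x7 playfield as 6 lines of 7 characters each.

Answer: .......
.##..#.
##...#.
#...#..
#..###.
#....#.

Derivation:
Fill (1+0,0+1) = (1,1)
Fill (1+1,0+0) = (2,0)
Fill (1+1,0+1) = (2,1)
Fill (1+2,0+0) = (3,0)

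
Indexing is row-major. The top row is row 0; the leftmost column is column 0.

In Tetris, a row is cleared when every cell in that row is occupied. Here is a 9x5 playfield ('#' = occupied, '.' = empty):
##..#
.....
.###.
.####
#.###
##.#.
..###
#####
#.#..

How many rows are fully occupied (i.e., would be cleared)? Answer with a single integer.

Check each row:
  row 0: 2 empty cells -> not full
  row 1: 5 empty cells -> not full
  row 2: 2 empty cells -> not full
  row 3: 1 empty cell -> not full
  row 4: 1 empty cell -> not full
  row 5: 2 empty cells -> not full
  row 6: 2 empty cells -> not full
  row 7: 0 empty cells -> FULL (clear)
  row 8: 3 empty cells -> not full
Total rows cleared: 1

Answer: 1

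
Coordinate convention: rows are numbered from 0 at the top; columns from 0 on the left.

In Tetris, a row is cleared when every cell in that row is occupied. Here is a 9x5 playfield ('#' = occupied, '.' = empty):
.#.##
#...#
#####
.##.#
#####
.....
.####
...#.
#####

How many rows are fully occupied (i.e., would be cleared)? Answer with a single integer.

Check each row:
  row 0: 2 empty cells -> not full
  row 1: 3 empty cells -> not full
  row 2: 0 empty cells -> FULL (clear)
  row 3: 2 empty cells -> not full
  row 4: 0 empty cells -> FULL (clear)
  row 5: 5 empty cells -> not full
  row 6: 1 empty cell -> not full
  row 7: 4 empty cells -> not full
  row 8: 0 empty cells -> FULL (clear)
Total rows cleared: 3

Answer: 3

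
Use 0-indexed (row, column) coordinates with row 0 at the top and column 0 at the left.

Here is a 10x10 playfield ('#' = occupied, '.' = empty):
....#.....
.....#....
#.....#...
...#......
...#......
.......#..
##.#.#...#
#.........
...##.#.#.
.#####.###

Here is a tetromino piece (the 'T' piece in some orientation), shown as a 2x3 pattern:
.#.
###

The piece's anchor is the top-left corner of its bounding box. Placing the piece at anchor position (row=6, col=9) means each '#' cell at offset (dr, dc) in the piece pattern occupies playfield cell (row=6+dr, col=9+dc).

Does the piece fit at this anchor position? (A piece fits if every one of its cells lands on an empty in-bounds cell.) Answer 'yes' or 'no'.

Check each piece cell at anchor (6, 9):
  offset (0,1) -> (6,10): out of bounds -> FAIL
  offset (1,0) -> (7,9): empty -> OK
  offset (1,1) -> (7,10): out of bounds -> FAIL
  offset (1,2) -> (7,11): out of bounds -> FAIL
All cells valid: no

Answer: no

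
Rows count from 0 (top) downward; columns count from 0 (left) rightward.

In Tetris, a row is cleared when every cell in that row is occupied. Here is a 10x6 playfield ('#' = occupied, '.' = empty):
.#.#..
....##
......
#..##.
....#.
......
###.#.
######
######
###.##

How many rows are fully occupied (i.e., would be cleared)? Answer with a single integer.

Answer: 2

Derivation:
Check each row:
  row 0: 4 empty cells -> not full
  row 1: 4 empty cells -> not full
  row 2: 6 empty cells -> not full
  row 3: 3 empty cells -> not full
  row 4: 5 empty cells -> not full
  row 5: 6 empty cells -> not full
  row 6: 2 empty cells -> not full
  row 7: 0 empty cells -> FULL (clear)
  row 8: 0 empty cells -> FULL (clear)
  row 9: 1 empty cell -> not full
Total rows cleared: 2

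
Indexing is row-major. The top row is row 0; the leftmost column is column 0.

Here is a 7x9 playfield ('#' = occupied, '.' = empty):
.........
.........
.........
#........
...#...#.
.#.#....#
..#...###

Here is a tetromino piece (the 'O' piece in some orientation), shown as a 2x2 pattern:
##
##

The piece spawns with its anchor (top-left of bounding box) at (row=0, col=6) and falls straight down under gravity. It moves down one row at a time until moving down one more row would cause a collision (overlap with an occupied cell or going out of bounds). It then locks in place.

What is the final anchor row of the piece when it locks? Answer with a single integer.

Answer: 2

Derivation:
Spawn at (row=0, col=6). Try each row:
  row 0: fits
  row 1: fits
  row 2: fits
  row 3: blocked -> lock at row 2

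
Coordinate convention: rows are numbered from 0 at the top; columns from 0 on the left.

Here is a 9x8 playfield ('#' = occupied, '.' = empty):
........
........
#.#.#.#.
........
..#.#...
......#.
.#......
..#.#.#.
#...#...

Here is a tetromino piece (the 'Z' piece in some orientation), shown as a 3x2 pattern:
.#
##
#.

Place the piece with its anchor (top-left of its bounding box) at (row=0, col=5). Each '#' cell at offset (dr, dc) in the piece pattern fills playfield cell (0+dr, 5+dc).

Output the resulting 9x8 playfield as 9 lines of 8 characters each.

Fill (0+0,5+1) = (0,6)
Fill (0+1,5+0) = (1,5)
Fill (0+1,5+1) = (1,6)
Fill (0+2,5+0) = (2,5)

Answer: ......#.
.....##.
#.#.###.
........
..#.#...
......#.
.#......
..#.#.#.
#...#...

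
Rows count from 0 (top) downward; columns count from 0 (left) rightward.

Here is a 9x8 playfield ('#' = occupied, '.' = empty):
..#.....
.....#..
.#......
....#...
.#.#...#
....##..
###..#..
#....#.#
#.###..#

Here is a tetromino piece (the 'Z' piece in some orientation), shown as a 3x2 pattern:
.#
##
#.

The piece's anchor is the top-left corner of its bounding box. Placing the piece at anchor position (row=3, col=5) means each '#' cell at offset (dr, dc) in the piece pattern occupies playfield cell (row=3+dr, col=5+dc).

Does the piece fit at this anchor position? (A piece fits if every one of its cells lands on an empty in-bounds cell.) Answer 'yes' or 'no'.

Check each piece cell at anchor (3, 5):
  offset (0,1) -> (3,6): empty -> OK
  offset (1,0) -> (4,5): empty -> OK
  offset (1,1) -> (4,6): empty -> OK
  offset (2,0) -> (5,5): occupied ('#') -> FAIL
All cells valid: no

Answer: no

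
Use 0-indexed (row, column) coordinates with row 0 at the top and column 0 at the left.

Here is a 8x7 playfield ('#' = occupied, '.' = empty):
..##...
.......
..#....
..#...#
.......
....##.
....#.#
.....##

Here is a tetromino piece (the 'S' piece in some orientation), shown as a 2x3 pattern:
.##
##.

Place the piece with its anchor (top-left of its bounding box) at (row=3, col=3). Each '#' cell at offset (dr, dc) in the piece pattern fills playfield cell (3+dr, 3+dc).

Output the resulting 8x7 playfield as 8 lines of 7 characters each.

Fill (3+0,3+1) = (3,4)
Fill (3+0,3+2) = (3,5)
Fill (3+1,3+0) = (4,3)
Fill (3+1,3+1) = (4,4)

Answer: ..##...
.......
..#....
..#.###
...##..
....##.
....#.#
.....##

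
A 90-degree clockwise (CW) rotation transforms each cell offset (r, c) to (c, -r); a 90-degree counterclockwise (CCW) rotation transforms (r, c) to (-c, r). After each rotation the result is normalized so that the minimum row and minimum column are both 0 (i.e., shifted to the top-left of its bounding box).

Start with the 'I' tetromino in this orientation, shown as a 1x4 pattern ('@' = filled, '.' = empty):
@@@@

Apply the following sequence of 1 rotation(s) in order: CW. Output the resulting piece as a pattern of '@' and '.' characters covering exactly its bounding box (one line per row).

Start:
@@@@
After rotation 1 (CW):
@
@
@
@

Answer: @
@
@
@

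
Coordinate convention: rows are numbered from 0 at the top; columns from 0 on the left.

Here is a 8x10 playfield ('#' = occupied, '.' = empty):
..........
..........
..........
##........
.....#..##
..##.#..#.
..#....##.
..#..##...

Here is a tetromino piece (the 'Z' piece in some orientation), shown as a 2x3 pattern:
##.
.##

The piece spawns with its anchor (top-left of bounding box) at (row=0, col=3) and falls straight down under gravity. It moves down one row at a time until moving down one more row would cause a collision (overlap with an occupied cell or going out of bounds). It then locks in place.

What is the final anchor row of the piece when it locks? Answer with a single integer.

Answer: 2

Derivation:
Spawn at (row=0, col=3). Try each row:
  row 0: fits
  row 1: fits
  row 2: fits
  row 3: blocked -> lock at row 2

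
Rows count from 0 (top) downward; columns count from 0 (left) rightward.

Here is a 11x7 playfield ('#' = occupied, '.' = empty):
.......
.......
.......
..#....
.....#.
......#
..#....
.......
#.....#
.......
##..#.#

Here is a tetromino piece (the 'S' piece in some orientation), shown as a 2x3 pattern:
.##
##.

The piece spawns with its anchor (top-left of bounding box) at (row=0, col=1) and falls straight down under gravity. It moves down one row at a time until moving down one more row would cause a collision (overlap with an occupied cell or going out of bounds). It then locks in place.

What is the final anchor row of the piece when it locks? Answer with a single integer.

Spawn at (row=0, col=1). Try each row:
  row 0: fits
  row 1: fits
  row 2: blocked -> lock at row 1

Answer: 1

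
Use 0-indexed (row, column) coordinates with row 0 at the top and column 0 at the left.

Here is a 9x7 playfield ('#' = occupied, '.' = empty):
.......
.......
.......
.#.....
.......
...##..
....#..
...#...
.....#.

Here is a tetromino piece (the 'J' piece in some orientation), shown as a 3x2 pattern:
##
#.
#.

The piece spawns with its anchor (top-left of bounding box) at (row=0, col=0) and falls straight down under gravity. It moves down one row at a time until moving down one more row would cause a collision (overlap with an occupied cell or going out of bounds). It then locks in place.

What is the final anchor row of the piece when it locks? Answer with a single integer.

Spawn at (row=0, col=0). Try each row:
  row 0: fits
  row 1: fits
  row 2: fits
  row 3: blocked -> lock at row 2

Answer: 2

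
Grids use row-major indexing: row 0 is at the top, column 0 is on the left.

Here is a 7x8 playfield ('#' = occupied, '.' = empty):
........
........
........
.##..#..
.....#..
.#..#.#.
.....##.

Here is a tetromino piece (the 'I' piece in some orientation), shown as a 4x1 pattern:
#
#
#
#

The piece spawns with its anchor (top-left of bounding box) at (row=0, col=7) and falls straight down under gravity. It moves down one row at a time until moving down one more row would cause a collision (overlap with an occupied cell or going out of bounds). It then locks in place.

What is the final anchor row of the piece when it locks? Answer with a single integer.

Spawn at (row=0, col=7). Try each row:
  row 0: fits
  row 1: fits
  row 2: fits
  row 3: fits
  row 4: blocked -> lock at row 3

Answer: 3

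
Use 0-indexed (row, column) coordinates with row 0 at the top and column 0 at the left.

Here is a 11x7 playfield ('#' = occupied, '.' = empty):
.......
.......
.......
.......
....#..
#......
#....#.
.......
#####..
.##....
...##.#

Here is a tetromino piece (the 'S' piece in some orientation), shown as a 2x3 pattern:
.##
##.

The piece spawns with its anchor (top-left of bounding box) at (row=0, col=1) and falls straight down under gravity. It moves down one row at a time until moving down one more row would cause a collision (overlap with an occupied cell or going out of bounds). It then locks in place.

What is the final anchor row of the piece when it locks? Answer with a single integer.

Answer: 6

Derivation:
Spawn at (row=0, col=1). Try each row:
  row 0: fits
  row 1: fits
  row 2: fits
  row 3: fits
  row 4: fits
  row 5: fits
  row 6: fits
  row 7: blocked -> lock at row 6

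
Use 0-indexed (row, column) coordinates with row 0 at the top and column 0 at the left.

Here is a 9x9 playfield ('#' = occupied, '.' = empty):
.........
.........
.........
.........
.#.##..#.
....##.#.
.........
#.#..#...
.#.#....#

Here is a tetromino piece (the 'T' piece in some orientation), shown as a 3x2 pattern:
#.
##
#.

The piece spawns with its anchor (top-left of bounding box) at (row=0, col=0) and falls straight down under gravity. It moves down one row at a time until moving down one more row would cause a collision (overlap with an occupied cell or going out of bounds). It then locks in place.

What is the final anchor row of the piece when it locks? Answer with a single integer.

Answer: 2

Derivation:
Spawn at (row=0, col=0). Try each row:
  row 0: fits
  row 1: fits
  row 2: fits
  row 3: blocked -> lock at row 2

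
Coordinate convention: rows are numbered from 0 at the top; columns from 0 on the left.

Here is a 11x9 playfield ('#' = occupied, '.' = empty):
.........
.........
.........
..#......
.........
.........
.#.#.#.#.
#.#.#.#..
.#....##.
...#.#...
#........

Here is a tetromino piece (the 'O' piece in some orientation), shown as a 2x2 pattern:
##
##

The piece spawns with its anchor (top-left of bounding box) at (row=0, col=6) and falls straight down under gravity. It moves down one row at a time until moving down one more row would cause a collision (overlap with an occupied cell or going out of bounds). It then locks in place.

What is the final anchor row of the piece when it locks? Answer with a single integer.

Spawn at (row=0, col=6). Try each row:
  row 0: fits
  row 1: fits
  row 2: fits
  row 3: fits
  row 4: fits
  row 5: blocked -> lock at row 4

Answer: 4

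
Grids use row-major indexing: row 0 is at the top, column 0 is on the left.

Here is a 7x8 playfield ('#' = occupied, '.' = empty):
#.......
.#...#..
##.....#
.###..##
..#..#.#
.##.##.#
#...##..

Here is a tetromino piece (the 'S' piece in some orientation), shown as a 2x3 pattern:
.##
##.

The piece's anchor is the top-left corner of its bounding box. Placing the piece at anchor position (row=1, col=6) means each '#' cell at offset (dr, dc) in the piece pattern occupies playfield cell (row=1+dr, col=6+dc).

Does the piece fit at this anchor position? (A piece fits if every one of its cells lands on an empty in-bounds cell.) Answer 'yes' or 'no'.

Check each piece cell at anchor (1, 6):
  offset (0,1) -> (1,7): empty -> OK
  offset (0,2) -> (1,8): out of bounds -> FAIL
  offset (1,0) -> (2,6): empty -> OK
  offset (1,1) -> (2,7): occupied ('#') -> FAIL
All cells valid: no

Answer: no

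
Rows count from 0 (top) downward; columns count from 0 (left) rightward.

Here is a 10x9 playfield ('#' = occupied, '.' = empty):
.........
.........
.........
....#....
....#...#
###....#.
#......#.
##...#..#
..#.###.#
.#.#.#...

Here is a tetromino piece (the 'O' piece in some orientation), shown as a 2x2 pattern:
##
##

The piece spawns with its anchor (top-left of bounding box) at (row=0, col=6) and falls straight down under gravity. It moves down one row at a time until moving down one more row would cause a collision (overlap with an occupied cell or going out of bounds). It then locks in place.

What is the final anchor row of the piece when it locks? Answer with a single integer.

Spawn at (row=0, col=6). Try each row:
  row 0: fits
  row 1: fits
  row 2: fits
  row 3: fits
  row 4: blocked -> lock at row 3

Answer: 3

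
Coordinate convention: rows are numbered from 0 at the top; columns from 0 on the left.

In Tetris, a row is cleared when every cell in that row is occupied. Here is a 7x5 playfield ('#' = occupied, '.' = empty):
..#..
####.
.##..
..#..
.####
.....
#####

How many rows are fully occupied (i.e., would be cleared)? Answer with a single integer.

Check each row:
  row 0: 4 empty cells -> not full
  row 1: 1 empty cell -> not full
  row 2: 3 empty cells -> not full
  row 3: 4 empty cells -> not full
  row 4: 1 empty cell -> not full
  row 5: 5 empty cells -> not full
  row 6: 0 empty cells -> FULL (clear)
Total rows cleared: 1

Answer: 1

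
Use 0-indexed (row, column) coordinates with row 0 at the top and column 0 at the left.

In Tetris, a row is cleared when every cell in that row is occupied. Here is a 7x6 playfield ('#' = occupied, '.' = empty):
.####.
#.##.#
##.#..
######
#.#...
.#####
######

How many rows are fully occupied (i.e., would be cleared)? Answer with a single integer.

Answer: 2

Derivation:
Check each row:
  row 0: 2 empty cells -> not full
  row 1: 2 empty cells -> not full
  row 2: 3 empty cells -> not full
  row 3: 0 empty cells -> FULL (clear)
  row 4: 4 empty cells -> not full
  row 5: 1 empty cell -> not full
  row 6: 0 empty cells -> FULL (clear)
Total rows cleared: 2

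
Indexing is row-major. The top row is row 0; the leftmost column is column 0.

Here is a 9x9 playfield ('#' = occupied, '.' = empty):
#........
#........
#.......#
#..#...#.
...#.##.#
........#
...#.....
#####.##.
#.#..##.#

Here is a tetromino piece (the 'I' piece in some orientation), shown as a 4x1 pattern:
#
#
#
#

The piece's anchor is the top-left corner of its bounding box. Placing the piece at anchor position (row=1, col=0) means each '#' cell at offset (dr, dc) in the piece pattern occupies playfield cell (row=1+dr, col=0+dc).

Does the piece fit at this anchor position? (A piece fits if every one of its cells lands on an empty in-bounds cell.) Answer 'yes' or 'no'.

Check each piece cell at anchor (1, 0):
  offset (0,0) -> (1,0): occupied ('#') -> FAIL
  offset (1,0) -> (2,0): occupied ('#') -> FAIL
  offset (2,0) -> (3,0): occupied ('#') -> FAIL
  offset (3,0) -> (4,0): empty -> OK
All cells valid: no

Answer: no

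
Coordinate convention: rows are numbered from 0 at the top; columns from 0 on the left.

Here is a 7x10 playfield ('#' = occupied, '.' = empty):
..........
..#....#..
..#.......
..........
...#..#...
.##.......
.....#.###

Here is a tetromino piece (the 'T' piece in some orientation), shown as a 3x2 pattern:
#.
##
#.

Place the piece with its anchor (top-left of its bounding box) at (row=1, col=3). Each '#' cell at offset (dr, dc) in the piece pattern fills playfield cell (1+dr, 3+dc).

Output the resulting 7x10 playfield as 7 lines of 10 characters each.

Fill (1+0,3+0) = (1,3)
Fill (1+1,3+0) = (2,3)
Fill (1+1,3+1) = (2,4)
Fill (1+2,3+0) = (3,3)

Answer: ..........
..##...#..
..###.....
...#......
...#..#...
.##.......
.....#.###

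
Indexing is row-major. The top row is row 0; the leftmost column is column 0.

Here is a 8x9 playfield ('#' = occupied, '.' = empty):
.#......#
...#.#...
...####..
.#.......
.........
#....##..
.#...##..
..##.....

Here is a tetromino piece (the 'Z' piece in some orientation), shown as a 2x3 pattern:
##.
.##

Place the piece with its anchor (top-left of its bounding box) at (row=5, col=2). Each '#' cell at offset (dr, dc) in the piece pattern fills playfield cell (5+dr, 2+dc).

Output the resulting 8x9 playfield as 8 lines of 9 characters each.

Fill (5+0,2+0) = (5,2)
Fill (5+0,2+1) = (5,3)
Fill (5+1,2+1) = (6,3)
Fill (5+1,2+2) = (6,4)

Answer: .#......#
...#.#...
...####..
.#.......
.........
#.##.##..
.#.####..
..##.....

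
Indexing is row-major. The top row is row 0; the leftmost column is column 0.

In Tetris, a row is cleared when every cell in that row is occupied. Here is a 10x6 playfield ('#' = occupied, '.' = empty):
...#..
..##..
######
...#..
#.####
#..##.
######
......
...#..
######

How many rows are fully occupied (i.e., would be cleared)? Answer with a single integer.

Check each row:
  row 0: 5 empty cells -> not full
  row 1: 4 empty cells -> not full
  row 2: 0 empty cells -> FULL (clear)
  row 3: 5 empty cells -> not full
  row 4: 1 empty cell -> not full
  row 5: 3 empty cells -> not full
  row 6: 0 empty cells -> FULL (clear)
  row 7: 6 empty cells -> not full
  row 8: 5 empty cells -> not full
  row 9: 0 empty cells -> FULL (clear)
Total rows cleared: 3

Answer: 3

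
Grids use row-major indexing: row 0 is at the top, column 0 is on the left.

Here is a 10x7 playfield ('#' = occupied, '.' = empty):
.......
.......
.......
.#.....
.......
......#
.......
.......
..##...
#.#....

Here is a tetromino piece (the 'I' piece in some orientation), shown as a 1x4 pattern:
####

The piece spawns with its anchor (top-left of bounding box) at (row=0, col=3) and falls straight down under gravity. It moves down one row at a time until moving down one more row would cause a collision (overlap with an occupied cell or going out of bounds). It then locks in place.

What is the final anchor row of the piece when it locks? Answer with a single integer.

Spawn at (row=0, col=3). Try each row:
  row 0: fits
  row 1: fits
  row 2: fits
  row 3: fits
  row 4: fits
  row 5: blocked -> lock at row 4

Answer: 4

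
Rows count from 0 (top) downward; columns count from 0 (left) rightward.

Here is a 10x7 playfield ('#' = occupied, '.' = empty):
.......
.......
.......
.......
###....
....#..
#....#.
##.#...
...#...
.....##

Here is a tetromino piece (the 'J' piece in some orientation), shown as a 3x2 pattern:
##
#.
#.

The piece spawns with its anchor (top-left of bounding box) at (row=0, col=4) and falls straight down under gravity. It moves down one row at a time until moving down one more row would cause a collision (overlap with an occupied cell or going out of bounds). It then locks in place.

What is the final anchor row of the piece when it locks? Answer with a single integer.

Answer: 2

Derivation:
Spawn at (row=0, col=4). Try each row:
  row 0: fits
  row 1: fits
  row 2: fits
  row 3: blocked -> lock at row 2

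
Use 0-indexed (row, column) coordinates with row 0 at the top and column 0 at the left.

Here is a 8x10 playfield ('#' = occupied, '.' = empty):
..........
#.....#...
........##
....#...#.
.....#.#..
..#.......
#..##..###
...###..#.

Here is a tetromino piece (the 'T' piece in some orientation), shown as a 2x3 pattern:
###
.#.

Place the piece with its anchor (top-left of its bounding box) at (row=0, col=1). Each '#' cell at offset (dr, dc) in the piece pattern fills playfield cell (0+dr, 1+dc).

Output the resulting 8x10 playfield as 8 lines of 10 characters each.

Answer: .###......
#.#...#...
........##
....#...#.
.....#.#..
..#.......
#..##..###
...###..#.

Derivation:
Fill (0+0,1+0) = (0,1)
Fill (0+0,1+1) = (0,2)
Fill (0+0,1+2) = (0,3)
Fill (0+1,1+1) = (1,2)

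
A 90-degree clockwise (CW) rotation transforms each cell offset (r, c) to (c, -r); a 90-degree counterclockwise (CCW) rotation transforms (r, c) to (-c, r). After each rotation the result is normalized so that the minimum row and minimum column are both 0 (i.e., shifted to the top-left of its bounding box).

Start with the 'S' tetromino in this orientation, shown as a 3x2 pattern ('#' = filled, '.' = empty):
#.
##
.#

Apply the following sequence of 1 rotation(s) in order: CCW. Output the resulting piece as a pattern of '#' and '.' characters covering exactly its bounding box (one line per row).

Start:
#.
##
.#
After rotation 1 (CCW):
.##
##.

Answer: .##
##.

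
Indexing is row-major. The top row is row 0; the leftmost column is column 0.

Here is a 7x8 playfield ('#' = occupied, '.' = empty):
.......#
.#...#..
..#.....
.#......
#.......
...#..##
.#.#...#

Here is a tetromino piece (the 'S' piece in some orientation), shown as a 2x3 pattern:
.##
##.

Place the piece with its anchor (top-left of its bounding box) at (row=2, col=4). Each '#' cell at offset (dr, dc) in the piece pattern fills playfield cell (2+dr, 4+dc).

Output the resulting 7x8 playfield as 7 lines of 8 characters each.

Fill (2+0,4+1) = (2,5)
Fill (2+0,4+2) = (2,6)
Fill (2+1,4+0) = (3,4)
Fill (2+1,4+1) = (3,5)

Answer: .......#
.#...#..
..#..##.
.#..##..
#.......
...#..##
.#.#...#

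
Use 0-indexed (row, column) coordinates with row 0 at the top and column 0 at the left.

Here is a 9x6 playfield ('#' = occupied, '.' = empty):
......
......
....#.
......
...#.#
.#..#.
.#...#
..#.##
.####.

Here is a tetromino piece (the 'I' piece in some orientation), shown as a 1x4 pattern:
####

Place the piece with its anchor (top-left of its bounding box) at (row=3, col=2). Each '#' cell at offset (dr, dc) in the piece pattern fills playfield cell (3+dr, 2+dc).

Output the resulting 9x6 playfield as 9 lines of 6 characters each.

Answer: ......
......
....#.
..####
...#.#
.#..#.
.#...#
..#.##
.####.

Derivation:
Fill (3+0,2+0) = (3,2)
Fill (3+0,2+1) = (3,3)
Fill (3+0,2+2) = (3,4)
Fill (3+0,2+3) = (3,5)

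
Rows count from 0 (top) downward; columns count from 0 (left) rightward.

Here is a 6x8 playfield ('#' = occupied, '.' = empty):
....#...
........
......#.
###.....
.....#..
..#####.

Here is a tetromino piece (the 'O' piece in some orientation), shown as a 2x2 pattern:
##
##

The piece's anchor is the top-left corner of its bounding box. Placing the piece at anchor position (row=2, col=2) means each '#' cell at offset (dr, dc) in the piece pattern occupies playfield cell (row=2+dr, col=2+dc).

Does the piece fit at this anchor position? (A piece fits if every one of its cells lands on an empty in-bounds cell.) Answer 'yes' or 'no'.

Check each piece cell at anchor (2, 2):
  offset (0,0) -> (2,2): empty -> OK
  offset (0,1) -> (2,3): empty -> OK
  offset (1,0) -> (3,2): occupied ('#') -> FAIL
  offset (1,1) -> (3,3): empty -> OK
All cells valid: no

Answer: no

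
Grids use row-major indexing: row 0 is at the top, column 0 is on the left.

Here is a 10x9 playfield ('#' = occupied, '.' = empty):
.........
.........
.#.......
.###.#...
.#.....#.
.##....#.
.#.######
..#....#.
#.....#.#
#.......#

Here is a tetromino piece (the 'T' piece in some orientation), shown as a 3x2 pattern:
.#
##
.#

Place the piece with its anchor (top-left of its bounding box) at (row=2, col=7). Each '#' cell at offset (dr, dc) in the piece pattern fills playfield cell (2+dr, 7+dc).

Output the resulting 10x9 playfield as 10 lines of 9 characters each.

Fill (2+0,7+1) = (2,8)
Fill (2+1,7+0) = (3,7)
Fill (2+1,7+1) = (3,8)
Fill (2+2,7+1) = (4,8)

Answer: .........
.........
.#......#
.###.#.##
.#.....##
.##....#.
.#.######
..#....#.
#.....#.#
#.......#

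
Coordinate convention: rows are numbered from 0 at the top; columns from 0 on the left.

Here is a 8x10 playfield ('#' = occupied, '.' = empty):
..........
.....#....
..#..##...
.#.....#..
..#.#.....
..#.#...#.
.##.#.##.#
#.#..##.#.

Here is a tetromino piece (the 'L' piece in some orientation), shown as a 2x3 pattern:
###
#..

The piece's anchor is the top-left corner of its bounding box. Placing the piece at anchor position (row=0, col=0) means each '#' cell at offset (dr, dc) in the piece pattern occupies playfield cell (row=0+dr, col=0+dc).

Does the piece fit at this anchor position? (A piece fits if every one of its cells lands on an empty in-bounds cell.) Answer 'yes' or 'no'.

Answer: yes

Derivation:
Check each piece cell at anchor (0, 0):
  offset (0,0) -> (0,0): empty -> OK
  offset (0,1) -> (0,1): empty -> OK
  offset (0,2) -> (0,2): empty -> OK
  offset (1,0) -> (1,0): empty -> OK
All cells valid: yes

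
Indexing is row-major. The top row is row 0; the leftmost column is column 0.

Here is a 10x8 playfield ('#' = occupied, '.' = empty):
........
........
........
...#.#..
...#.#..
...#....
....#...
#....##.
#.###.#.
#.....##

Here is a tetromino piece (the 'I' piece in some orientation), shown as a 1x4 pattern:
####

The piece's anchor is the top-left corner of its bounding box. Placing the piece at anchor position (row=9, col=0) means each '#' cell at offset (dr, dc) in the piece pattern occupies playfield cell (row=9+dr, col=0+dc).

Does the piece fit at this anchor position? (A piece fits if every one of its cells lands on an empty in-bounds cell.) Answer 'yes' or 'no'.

Check each piece cell at anchor (9, 0):
  offset (0,0) -> (9,0): occupied ('#') -> FAIL
  offset (0,1) -> (9,1): empty -> OK
  offset (0,2) -> (9,2): empty -> OK
  offset (0,3) -> (9,3): empty -> OK
All cells valid: no

Answer: no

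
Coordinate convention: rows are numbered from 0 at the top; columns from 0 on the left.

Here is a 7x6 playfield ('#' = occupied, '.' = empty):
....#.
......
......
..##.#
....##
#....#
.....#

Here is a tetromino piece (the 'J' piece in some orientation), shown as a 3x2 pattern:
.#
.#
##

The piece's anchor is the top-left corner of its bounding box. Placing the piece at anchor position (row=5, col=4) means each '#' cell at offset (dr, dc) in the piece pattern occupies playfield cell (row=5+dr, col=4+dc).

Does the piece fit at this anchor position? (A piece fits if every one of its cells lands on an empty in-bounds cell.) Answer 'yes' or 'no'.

Check each piece cell at anchor (5, 4):
  offset (0,1) -> (5,5): occupied ('#') -> FAIL
  offset (1,1) -> (6,5): occupied ('#') -> FAIL
  offset (2,0) -> (7,4): out of bounds -> FAIL
  offset (2,1) -> (7,5): out of bounds -> FAIL
All cells valid: no

Answer: no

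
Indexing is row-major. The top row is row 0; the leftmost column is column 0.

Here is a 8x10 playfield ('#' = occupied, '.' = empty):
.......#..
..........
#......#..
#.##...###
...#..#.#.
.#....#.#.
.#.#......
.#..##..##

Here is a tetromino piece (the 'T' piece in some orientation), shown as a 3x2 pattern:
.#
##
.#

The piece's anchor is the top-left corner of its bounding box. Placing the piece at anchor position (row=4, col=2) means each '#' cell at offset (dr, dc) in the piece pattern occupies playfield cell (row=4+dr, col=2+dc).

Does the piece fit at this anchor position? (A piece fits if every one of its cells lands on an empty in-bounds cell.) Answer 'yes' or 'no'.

Check each piece cell at anchor (4, 2):
  offset (0,1) -> (4,3): occupied ('#') -> FAIL
  offset (1,0) -> (5,2): empty -> OK
  offset (1,1) -> (5,3): empty -> OK
  offset (2,1) -> (6,3): occupied ('#') -> FAIL
All cells valid: no

Answer: no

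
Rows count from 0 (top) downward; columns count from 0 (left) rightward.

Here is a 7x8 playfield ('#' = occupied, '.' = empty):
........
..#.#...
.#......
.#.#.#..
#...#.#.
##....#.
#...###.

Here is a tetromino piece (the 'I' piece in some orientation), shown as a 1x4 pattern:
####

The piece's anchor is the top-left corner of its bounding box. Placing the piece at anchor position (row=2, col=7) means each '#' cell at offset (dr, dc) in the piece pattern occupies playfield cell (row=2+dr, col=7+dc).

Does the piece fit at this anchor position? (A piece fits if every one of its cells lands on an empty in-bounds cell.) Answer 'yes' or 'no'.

Answer: no

Derivation:
Check each piece cell at anchor (2, 7):
  offset (0,0) -> (2,7): empty -> OK
  offset (0,1) -> (2,8): out of bounds -> FAIL
  offset (0,2) -> (2,9): out of bounds -> FAIL
  offset (0,3) -> (2,10): out of bounds -> FAIL
All cells valid: no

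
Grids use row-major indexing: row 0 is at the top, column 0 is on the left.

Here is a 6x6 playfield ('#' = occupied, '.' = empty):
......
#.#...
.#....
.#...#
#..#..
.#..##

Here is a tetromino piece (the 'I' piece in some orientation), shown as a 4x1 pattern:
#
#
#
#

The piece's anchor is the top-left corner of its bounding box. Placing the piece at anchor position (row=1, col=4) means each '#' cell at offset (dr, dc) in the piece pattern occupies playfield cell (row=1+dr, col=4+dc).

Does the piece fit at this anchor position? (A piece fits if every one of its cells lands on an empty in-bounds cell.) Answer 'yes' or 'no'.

Answer: yes

Derivation:
Check each piece cell at anchor (1, 4):
  offset (0,0) -> (1,4): empty -> OK
  offset (1,0) -> (2,4): empty -> OK
  offset (2,0) -> (3,4): empty -> OK
  offset (3,0) -> (4,4): empty -> OK
All cells valid: yes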